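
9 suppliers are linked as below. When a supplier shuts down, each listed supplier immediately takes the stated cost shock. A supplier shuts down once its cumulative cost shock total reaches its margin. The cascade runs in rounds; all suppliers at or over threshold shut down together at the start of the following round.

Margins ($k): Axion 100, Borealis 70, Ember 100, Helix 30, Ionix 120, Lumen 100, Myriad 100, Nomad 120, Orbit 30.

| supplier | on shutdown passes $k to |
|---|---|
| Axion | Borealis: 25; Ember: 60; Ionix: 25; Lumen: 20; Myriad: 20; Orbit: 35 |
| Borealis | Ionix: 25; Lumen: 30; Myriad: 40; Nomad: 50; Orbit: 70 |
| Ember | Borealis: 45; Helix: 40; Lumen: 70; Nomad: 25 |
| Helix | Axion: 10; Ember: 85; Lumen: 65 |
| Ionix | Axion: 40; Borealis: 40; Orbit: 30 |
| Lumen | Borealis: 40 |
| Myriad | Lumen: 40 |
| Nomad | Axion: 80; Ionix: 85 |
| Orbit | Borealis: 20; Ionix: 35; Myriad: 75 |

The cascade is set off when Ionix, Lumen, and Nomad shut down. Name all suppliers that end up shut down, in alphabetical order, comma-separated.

Round 1 — Ionix, Lumen, Nomad shut down (initial).
  Axion: +40+80 → 120 ≥ 100
  Borealis: +40+40 → 80 ≥ 70
  Orbit: +30 → 30 ≥ 30
Round 2 — Axion, Borealis, Orbit shut down.
  Ember: +60 → 60 < 100
  Myriad: +20+40+75 → 135 ≥ 100
Round 3 — Myriad shuts down.
No further shutdowns.

Axion, Borealis, Ionix, Lumen, Myriad, Nomad, Orbit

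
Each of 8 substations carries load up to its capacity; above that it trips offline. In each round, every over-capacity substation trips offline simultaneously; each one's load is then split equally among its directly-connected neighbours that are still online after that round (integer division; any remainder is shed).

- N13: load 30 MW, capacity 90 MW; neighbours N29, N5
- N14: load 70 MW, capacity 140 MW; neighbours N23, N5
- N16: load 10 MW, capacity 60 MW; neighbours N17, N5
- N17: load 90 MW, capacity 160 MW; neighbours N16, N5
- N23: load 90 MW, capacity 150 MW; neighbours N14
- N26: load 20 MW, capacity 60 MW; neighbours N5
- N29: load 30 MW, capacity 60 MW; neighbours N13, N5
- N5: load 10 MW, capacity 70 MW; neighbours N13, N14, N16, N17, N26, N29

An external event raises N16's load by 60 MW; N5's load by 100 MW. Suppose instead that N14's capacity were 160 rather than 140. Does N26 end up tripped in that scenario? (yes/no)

no

With N14's capacity at 160:
Round 1 — N16 at 70 > 60; N5 at 110 > 70. N16, N5 trip offline.
  N16 sheds 70 MW to N17: 70 each.
    N17: 90+70 = 160 ≤ 160
  N5 sheds 110 MW to N13, N14, N17, N26, N29: 22 each.
    N13: 30+22 = 52 ≤ 90
    N14: 70+22 = 92 ≤ 160
    N17: 160+22 = 182 > 160
    N26: 20+22 = 42 ≤ 60
    N29: 30+22 = 52 ≤ 60
Round 2 — N17 trips offline.
  N17 sheds 182 MW: no online neighbours, lost.
No further trips.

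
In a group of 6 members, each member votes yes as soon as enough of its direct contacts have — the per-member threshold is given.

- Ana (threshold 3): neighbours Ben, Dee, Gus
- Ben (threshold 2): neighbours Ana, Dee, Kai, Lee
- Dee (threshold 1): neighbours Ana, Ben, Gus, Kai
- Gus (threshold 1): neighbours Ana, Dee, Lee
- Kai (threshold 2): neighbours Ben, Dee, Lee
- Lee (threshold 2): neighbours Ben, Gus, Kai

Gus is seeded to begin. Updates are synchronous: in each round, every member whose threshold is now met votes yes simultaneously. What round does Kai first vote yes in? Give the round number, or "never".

never

Round 1 — Gus votes yes (initial).
Round 2 — checking thresholds:
  Ana: 1 of 3 neighbours < 3, below threshold.
  Dee: 1 of 4 neighbours ≥ 1, votes yes.
  Lee: 1 of 3 neighbours < 2, below threshold.
Round 3 — no new yes votes; cascade stops.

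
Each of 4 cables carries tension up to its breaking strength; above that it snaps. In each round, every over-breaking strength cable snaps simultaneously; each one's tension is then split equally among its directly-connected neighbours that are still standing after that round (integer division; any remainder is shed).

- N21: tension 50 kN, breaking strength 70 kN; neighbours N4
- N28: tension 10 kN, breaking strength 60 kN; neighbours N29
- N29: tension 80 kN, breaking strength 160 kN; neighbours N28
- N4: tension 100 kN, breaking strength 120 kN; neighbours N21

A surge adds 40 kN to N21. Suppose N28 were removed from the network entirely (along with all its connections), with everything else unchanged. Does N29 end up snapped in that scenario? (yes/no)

With N28 removed:
Round 1 — N21 at 90 > 70. N21 snaps.
  N21 sheds 90 kN to N4: 90 each.
    N4: 100+90 = 190 > 120
Round 2 — N4 snaps.
  N4 sheds 190 kN: no online neighbours, lost.
No further breaks.

no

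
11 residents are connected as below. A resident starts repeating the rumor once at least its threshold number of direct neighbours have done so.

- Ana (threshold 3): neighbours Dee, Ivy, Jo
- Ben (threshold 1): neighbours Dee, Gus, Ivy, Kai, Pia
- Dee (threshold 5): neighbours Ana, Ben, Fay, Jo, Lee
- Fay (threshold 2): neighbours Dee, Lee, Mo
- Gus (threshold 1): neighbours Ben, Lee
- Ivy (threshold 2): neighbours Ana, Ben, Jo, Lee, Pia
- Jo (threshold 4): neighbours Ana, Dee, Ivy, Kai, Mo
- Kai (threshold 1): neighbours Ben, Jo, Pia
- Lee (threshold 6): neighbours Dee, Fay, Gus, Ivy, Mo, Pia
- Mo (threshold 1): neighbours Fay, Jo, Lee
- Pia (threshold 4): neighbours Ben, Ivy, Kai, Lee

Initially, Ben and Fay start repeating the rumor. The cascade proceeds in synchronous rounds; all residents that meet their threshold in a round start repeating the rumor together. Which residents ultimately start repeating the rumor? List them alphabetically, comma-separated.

Round 1 — Ben, Fay start repeating the rumor (initial).
Round 2 — checking thresholds:
  Dee: 2 of 5 neighbours < 5, holds.
  Gus: 1 of 2 neighbours ≥ 1, starts repeating the rumor.
  Ivy: 1 of 5 neighbours < 2, holds.
  Kai: 1 of 3 neighbours ≥ 1, starts repeating the rumor.
  Lee: 1 of 6 neighbours < 6, holds.
  Mo: 1 of 3 neighbours ≥ 1, starts repeating the rumor.
  Pia: 1 of 4 neighbours < 4, holds.
Round 3 — no new spreads; cascade stops.

Ben, Fay, Gus, Kai, Mo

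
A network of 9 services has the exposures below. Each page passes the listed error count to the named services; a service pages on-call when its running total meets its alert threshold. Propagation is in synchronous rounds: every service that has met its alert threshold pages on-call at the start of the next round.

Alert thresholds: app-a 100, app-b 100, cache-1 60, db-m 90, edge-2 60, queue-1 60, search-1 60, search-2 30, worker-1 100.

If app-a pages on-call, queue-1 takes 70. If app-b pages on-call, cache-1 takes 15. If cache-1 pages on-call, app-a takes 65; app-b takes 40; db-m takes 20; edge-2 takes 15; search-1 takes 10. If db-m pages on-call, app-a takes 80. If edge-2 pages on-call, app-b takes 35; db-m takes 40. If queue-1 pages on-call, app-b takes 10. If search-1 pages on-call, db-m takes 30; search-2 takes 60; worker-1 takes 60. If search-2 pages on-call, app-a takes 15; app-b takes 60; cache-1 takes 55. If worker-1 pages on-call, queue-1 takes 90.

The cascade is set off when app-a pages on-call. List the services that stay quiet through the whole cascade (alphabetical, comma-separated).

Round 1 — app-a pages on-call (initial).
  queue-1: +70 → 70 ≥ 60
Round 2 — queue-1 pages on-call.
  app-b: +10 → 10 < 100
No further pages.

app-b, cache-1, db-m, edge-2, search-1, search-2, worker-1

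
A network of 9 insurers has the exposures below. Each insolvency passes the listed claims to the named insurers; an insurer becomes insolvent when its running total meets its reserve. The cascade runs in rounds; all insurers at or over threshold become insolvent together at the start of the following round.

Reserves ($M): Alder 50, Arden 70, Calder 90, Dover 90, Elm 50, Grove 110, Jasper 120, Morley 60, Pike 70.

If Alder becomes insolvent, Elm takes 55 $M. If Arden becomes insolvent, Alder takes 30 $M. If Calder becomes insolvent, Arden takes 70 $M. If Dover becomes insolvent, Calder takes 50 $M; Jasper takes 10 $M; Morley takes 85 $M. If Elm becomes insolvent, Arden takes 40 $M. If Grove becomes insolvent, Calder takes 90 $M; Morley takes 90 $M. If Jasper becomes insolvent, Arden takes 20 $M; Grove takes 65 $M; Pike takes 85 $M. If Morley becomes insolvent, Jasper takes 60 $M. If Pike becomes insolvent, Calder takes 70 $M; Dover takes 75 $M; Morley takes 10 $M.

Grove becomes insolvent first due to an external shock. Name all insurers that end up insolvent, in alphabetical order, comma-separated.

Round 1 — Grove becomes insolvent (initial).
  Calder: +90 → 90 ≥ 90
  Morley: +90 → 90 ≥ 60
Round 2 — Calder, Morley become insolvent.
  Arden: +70 → 70 ≥ 70
  Jasper: +60 → 60 < 120
Round 3 — Arden becomes insolvent.
  Alder: +30 → 30 < 50
No further insolvencies.

Arden, Calder, Grove, Morley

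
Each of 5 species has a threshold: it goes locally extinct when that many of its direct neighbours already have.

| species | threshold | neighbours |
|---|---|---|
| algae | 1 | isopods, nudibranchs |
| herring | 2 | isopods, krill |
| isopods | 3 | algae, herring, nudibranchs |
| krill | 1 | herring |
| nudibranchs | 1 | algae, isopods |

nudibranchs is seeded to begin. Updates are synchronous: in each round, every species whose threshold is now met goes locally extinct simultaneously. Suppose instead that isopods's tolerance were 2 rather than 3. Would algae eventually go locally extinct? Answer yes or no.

yes

With isopods's tolerance at 2:
Round 1 — nudibranchs goes locally extinct (initial).
Round 2 — checking thresholds:
  algae: 1 of 2 neighbours ≥ 1, goes locally extinct.
  isopods: 1 of 3 neighbours < 2, below threshold.
Round 3 — checking thresholds:
  isopods: 2 of 3 neighbours ≥ 2, goes locally extinct.
Round 4 — no new extinctions; cascade stops.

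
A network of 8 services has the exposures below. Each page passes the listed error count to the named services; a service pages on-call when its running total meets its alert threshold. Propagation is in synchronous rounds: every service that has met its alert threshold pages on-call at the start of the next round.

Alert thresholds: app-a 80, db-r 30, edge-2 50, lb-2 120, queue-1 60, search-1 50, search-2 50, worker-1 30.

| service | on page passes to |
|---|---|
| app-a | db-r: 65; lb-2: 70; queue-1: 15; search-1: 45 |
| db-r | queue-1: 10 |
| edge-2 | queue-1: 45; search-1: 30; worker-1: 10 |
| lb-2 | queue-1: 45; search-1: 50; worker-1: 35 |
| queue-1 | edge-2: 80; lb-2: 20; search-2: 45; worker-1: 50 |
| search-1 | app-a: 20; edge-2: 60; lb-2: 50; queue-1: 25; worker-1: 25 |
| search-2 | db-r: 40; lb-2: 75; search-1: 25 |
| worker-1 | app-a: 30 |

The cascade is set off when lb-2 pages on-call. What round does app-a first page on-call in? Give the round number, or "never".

never

Round 1 — lb-2 pages on-call (initial).
  queue-1: +45 → 45 < 60
  search-1: +50 → 50 ≥ 50
  worker-1: +35 → 35 ≥ 30
Round 2 — search-1, worker-1 page on-call.
  app-a: +20+30 → 50 < 80
  edge-2: +60 → 60 ≥ 50
  queue-1: +25 → 70 ≥ 60
Round 3 — edge-2, queue-1 page on-call.
  search-2: +45 → 45 < 50
No further pages.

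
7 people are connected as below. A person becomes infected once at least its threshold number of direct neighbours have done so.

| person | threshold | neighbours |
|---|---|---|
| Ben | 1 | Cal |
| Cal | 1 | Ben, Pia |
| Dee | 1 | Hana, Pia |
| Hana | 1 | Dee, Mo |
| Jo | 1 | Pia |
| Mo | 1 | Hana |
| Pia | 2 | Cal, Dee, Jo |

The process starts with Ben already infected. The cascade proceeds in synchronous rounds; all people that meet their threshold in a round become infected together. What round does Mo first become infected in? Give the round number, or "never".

never

Round 1 — Ben becomes infected (initial).
Round 2 — checking thresholds:
  Cal: 1 of 2 neighbours ≥ 1, becomes infected.
Round 3 — no new infections; cascade stops.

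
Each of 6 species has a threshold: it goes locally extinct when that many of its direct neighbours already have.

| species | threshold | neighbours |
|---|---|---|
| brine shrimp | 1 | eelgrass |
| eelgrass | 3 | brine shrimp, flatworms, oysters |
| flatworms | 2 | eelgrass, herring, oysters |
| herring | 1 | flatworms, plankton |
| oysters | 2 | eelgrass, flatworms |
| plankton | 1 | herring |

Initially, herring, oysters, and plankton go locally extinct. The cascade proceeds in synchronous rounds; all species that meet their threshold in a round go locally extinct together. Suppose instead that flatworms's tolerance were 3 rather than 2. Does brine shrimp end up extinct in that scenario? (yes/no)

no

With flatworms's tolerance at 3:
Round 1 — herring, oysters, plankton go locally extinct (initial).
Round 2 — no new extinctions; cascade stops.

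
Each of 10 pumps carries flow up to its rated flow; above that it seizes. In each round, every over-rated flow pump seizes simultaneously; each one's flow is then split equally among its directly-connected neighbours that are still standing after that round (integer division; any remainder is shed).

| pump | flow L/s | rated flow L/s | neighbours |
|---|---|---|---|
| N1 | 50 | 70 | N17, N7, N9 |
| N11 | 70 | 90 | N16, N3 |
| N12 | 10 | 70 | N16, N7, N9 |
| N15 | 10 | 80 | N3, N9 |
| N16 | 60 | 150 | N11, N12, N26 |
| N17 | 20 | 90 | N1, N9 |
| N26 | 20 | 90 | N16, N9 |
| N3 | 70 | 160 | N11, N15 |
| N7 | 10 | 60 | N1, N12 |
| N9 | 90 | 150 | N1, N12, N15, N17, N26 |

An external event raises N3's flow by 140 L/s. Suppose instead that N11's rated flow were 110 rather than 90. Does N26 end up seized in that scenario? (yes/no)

With N11's rated flow at 110:
Round 1 — N3 at 210 > 160. N3 seizes.
  N3 sheds 210 L/s to N11, N15: 105 each.
    N11: 70+105 = 175 > 110
    N15: 10+105 = 115 > 80
Round 2 — N11, N15 seize.
  N11 sheds 175 L/s to N16: 175 each.
    N16: 60+175 = 235 > 150
  N15 sheds 115 L/s to N9: 115 each.
    N9: 90+115 = 205 > 150
Round 3 — N16, N9 seize.
  N16 sheds 235 L/s to N12, N26: 117 each (1 lost).
    N12: 10+117 = 127 > 70
    N26: 20+117 = 137 > 90
  N9 sheds 205 L/s to N1, N12, N17, N26: 51 each (1 lost).
    N1: 50+51 = 101 > 70
    N12: 127+51 = 178 > 70
    N17: 20+51 = 71 ≤ 90
    N26: 137+51 = 188 > 90
Round 4 — N1, N12, N26 seize.
  N1 sheds 101 L/s to N17, N7: 50 each (1 lost).
    N17: 71+50 = 121 > 90
    N7: 10+50 = 60 ≤ 60
  N12 sheds 178 L/s to N7: 178 each.
    N7: 60+178 = 238 > 60
  N26 sheds 188 L/s: no online neighbours, lost.
Round 5 — N17, N7 seize.
  N17 sheds 121 L/s: no online neighbours, lost.
  N7 sheds 238 L/s: no online neighbours, lost.
No further seizures.

yes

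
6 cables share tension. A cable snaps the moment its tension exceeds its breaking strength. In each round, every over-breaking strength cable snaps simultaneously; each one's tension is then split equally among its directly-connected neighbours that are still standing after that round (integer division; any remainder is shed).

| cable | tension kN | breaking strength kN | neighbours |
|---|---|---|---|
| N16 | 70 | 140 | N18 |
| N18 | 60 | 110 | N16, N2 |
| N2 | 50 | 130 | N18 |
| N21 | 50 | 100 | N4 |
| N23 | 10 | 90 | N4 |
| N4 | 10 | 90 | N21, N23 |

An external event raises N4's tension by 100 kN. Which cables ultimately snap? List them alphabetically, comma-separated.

N21, N4

Round 1 — N4 at 110 > 90. N4 snaps.
  N4 sheds 110 kN to N21, N23: 55 each.
    N21: 50+55 = 105 > 100
    N23: 10+55 = 65 ≤ 90
Round 2 — N21 snaps.
  N21 sheds 105 kN: no online neighbours, lost.
No further breaks.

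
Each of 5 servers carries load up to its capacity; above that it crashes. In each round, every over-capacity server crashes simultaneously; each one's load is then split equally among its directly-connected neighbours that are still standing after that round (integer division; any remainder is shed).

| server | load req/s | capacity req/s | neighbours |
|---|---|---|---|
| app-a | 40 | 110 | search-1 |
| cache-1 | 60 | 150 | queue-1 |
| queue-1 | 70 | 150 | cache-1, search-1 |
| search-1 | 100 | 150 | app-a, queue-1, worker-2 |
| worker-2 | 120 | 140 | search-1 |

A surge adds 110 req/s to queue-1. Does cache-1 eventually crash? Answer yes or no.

Round 1 — queue-1 at 180 > 150. queue-1 crashes.
  queue-1 sheds 180 req/s to cache-1, search-1: 90 each.
    cache-1: 60+90 = 150 ≤ 150
    search-1: 100+90 = 190 > 150
Round 2 — search-1 crashes.
  search-1 sheds 190 req/s to app-a, worker-2: 95 each.
    app-a: 40+95 = 135 > 110
    worker-2: 120+95 = 215 > 140
Round 3 — app-a, worker-2 crash.
  app-a sheds 135 req/s: no online neighbours, lost.
  worker-2 sheds 215 req/s: no online neighbours, lost.
No further crashes.

no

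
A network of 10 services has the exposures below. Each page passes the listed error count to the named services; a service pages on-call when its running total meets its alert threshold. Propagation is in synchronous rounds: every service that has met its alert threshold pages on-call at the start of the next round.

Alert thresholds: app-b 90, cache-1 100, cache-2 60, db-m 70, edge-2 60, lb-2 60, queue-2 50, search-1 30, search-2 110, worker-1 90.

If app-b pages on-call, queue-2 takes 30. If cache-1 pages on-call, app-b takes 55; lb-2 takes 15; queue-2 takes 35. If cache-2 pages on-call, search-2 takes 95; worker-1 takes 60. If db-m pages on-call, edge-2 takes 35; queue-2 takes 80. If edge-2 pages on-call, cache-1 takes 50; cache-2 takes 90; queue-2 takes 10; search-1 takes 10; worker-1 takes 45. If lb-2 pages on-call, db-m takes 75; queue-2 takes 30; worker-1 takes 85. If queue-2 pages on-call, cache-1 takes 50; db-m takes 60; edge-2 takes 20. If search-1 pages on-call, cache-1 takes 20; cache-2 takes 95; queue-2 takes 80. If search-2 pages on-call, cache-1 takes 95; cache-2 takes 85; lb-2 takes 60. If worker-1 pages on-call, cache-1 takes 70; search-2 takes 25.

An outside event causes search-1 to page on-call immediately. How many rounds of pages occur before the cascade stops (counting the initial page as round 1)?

Round 1 — search-1 pages on-call (initial).
  cache-1: +20 → 20 < 100
  cache-2: +95 → 95 ≥ 60
  queue-2: +80 → 80 ≥ 50
Round 2 — cache-2, queue-2 page on-call.
  cache-1: +50 → 70 < 100
  db-m: +60 → 60 < 70
  edge-2: +20 → 20 < 60
  search-2: +95 → 95 < 110
  worker-1: +60 → 60 < 90
No further pages.

2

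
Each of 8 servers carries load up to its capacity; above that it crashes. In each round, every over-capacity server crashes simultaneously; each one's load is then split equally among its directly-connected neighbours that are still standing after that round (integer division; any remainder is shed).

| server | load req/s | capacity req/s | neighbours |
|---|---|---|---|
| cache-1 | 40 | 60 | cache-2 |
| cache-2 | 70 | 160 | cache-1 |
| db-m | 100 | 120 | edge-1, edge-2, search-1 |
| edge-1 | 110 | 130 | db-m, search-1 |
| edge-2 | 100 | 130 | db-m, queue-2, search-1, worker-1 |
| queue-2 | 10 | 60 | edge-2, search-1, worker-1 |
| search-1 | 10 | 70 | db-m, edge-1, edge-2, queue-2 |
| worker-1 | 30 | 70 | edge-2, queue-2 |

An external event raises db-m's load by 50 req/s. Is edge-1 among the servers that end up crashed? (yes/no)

yes

Round 1 — db-m at 150 > 120. db-m crashes.
  db-m sheds 150 req/s to edge-1, edge-2, search-1: 50 each.
    edge-1: 110+50 = 160 > 130
    edge-2: 100+50 = 150 > 130
    search-1: 10+50 = 60 ≤ 70
Round 2 — edge-1, edge-2 crash.
  edge-1 sheds 160 req/s to search-1: 160 each.
    search-1: 60+160 = 220 > 70
  edge-2 sheds 150 req/s to queue-2, search-1, worker-1: 50 each.
    queue-2: 10+50 = 60 ≤ 60
    search-1: 220+50 = 270 > 70
    worker-1: 30+50 = 80 > 70
Round 3 — search-1, worker-1 crash.
  search-1 sheds 270 req/s to queue-2: 270 each.
    queue-2: 60+270 = 330 > 60
  worker-1 sheds 80 req/s to queue-2: 80 each.
    queue-2: 330+80 = 410 > 60
Round 4 — queue-2 crashes.
  queue-2 sheds 410 req/s: no online neighbours, lost.
No further crashes.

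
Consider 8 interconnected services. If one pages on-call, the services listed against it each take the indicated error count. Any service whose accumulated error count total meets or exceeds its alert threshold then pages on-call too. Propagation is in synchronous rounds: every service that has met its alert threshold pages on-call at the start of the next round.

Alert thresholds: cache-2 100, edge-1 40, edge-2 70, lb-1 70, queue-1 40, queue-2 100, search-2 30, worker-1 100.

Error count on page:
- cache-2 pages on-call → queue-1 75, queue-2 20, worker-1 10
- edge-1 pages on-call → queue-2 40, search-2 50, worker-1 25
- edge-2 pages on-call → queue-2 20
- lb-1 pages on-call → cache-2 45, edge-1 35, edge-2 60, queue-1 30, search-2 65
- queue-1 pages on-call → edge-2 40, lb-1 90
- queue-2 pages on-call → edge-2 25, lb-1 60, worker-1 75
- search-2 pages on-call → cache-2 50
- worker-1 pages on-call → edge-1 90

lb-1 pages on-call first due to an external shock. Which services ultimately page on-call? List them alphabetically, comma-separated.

Round 1 — lb-1 pages on-call (initial).
  cache-2: +45 → 45 < 100
  edge-1: +35 → 35 < 40
  edge-2: +60 → 60 < 70
  queue-1: +30 → 30 < 40
  search-2: +65 → 65 ≥ 30
Round 2 — search-2 pages on-call.
  cache-2: +50 → 95 < 100
No further pages.

lb-1, search-2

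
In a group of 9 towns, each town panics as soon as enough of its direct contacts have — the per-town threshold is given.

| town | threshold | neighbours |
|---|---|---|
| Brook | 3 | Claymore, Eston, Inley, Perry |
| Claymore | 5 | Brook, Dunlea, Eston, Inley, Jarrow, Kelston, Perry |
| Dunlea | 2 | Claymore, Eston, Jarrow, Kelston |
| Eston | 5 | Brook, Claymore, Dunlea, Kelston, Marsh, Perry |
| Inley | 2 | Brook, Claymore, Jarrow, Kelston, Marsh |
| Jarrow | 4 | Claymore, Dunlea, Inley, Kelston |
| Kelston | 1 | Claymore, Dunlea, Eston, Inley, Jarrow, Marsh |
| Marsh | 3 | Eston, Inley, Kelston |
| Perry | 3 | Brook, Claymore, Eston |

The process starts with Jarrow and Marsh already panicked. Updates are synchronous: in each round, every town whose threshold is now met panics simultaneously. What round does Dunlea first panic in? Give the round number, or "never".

3

Round 1 — Jarrow, Marsh panic (initial).
Round 2 — checking thresholds:
  Claymore: 1 of 7 neighbours < 5, holds.
  Dunlea: 1 of 4 neighbours < 2, holds.
  Eston: 1 of 6 neighbours < 5, holds.
  Inley: 2 of 5 neighbours ≥ 2, panics.
  Kelston: 2 of 6 neighbours ≥ 1, panics.
Round 3 — checking thresholds:
  Brook: 1 of 4 neighbours < 3, holds.
  Claymore: 3 of 7 neighbours < 5, holds.
  Dunlea: 2 of 4 neighbours ≥ 2, panics.
  Eston: 2 of 6 neighbours < 5, holds.
Round 4 — no new panics; cascade stops.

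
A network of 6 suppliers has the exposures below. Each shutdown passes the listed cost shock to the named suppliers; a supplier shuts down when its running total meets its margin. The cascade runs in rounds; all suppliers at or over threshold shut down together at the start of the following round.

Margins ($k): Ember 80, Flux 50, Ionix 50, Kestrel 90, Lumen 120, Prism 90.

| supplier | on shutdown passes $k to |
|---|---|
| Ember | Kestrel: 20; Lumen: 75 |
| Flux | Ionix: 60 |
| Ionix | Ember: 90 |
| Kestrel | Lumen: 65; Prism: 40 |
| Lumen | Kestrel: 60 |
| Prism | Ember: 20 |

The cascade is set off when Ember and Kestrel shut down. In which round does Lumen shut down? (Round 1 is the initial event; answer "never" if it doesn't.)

2

Round 1 — Ember, Kestrel shut down (initial).
  Lumen: +75+65 → 140 ≥ 120
  Prism: +40 → 40 < 90
Round 2 — Lumen shuts down.
No further shutdowns.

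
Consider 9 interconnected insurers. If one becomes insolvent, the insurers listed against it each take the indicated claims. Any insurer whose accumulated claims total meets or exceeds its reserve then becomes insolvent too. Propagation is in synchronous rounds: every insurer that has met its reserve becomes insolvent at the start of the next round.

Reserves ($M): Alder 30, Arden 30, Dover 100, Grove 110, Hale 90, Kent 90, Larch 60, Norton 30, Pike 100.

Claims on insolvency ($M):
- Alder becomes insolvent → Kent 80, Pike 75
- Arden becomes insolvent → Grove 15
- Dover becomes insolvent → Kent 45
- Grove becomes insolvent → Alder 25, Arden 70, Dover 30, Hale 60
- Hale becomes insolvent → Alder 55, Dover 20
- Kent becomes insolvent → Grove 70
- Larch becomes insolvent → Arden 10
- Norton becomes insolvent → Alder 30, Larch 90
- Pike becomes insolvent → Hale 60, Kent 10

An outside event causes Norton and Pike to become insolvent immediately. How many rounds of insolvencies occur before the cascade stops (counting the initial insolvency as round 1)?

3

Round 1 — Norton, Pike become insolvent (initial).
  Alder: +30 → 30 ≥ 30
  Hale: +60 → 60 < 90
  Kent: +10 → 10 < 90
  Larch: +90 → 90 ≥ 60
Round 2 — Alder, Larch become insolvent.
  Arden: +10 → 10 < 30
  Kent: +80 → 90 ≥ 90
Round 3 — Kent becomes insolvent.
  Grove: +70 → 70 < 110
No further insolvencies.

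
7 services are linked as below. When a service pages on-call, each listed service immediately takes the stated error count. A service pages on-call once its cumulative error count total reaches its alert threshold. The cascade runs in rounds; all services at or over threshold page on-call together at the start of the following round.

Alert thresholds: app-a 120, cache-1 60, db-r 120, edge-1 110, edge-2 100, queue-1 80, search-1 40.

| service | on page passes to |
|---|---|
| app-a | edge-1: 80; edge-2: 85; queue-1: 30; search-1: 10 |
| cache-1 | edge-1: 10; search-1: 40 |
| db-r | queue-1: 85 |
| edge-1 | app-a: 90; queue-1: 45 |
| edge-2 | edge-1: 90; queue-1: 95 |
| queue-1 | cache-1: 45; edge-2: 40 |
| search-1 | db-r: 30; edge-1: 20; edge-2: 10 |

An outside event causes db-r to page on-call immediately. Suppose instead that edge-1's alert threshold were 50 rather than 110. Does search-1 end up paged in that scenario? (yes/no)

no

With edge-1's alert threshold at 50:
Round 1 — db-r pages on-call (initial).
  queue-1: +85 → 85 ≥ 80
Round 2 — queue-1 pages on-call.
  cache-1: +45 → 45 < 60
  edge-2: +40 → 40 < 100
No further pages.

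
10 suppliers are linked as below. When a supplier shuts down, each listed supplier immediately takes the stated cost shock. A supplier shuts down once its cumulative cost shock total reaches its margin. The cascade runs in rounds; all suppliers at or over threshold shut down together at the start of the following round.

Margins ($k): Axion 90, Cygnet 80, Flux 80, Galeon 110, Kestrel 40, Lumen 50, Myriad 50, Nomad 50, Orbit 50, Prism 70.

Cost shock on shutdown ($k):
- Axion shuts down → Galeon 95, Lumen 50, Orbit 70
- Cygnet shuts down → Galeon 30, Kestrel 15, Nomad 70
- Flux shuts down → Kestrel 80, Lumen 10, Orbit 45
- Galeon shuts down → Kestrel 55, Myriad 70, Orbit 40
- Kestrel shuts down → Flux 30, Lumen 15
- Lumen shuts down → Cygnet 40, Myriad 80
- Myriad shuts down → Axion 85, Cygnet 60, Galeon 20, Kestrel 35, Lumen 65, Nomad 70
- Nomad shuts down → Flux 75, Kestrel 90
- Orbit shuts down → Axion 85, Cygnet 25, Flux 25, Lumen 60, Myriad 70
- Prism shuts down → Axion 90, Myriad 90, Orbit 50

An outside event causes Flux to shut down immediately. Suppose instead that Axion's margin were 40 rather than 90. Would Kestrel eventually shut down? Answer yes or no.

yes

With Axion's margin at 40:
Round 1 — Flux shuts down (initial).
  Kestrel: +80 → 80 ≥ 40
  Lumen: +10 → 10 < 50
  Orbit: +45 → 45 < 50
Round 2 — Kestrel shuts down.
  Lumen: +15 → 25 < 50
No further shutdowns.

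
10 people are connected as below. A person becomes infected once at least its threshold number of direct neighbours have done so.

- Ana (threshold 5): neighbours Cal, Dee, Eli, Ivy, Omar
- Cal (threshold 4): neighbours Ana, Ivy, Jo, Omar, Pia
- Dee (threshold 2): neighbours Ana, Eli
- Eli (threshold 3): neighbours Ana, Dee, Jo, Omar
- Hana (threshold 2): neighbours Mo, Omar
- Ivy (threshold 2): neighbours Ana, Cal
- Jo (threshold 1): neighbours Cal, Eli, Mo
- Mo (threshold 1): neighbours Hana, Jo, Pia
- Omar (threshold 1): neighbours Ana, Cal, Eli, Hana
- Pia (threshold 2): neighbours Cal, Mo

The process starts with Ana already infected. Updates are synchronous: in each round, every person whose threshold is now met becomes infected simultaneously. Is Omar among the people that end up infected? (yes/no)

Round 1 — Ana becomes infected (initial).
Round 2 — checking thresholds:
  Cal: 1 of 5 neighbours < 4, not yet.
  Dee: 1 of 2 neighbours < 2, not yet.
  Eli: 1 of 4 neighbours < 3, not yet.
  Ivy: 1 of 2 neighbours < 2, not yet.
  Omar: 1 of 4 neighbours ≥ 1, becomes infected.
Round 3 — no new infections; cascade stops.

yes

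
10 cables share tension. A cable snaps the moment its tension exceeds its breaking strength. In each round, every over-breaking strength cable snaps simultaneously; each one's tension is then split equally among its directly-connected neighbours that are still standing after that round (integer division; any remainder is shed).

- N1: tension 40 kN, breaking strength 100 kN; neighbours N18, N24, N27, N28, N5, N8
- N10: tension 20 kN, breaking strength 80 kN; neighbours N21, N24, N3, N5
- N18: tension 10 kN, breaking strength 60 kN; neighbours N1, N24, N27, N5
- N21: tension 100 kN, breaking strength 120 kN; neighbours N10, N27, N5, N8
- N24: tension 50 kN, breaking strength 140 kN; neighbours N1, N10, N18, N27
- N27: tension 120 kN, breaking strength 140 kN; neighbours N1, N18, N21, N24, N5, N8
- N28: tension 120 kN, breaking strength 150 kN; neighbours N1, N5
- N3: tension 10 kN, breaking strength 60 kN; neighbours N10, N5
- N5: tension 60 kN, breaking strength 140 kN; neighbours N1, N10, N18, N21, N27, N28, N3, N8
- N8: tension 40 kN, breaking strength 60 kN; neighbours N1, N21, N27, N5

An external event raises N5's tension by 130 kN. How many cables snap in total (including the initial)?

Round 1 — N5 at 190 > 140. N5 snaps.
  N5 sheds 190 kN to N1, N10, N18, N21, N27, N28, N3, N8: 23 each (6 lost).
    N1: 40+23 = 63 ≤ 100
    N10: 20+23 = 43 ≤ 80
    N18: 10+23 = 33 ≤ 60
    N21: 100+23 = 123 > 120
    N27: 120+23 = 143 > 140
    N28: 120+23 = 143 ≤ 150
    N3: 10+23 = 33 ≤ 60
    N8: 40+23 = 63 > 60
Round 2 — N21, N27, N8 snap.
  N21 sheds 123 kN to N10: 123 each.
    N10: 43+123 = 166 > 80
  N27 sheds 143 kN to N1, N18, N24: 47 each (2 lost).
    N1: 63+47 = 110 > 100
    N18: 33+47 = 80 > 60
    N24: 50+47 = 97 ≤ 140
  N8 sheds 63 kN to N1: 63 each.
    N1: 110+63 = 173 > 100
Round 3 — N1, N10, N18 snap.
  N1 sheds 173 kN to N24, N28: 86 each (1 lost).
    N24: 97+86 = 183 > 140
    N28: 143+86 = 229 > 150
  N10 sheds 166 kN to N24, N3: 83 each.
    N24: 183+83 = 266 > 140
    N3: 33+83 = 116 > 60
  N18 sheds 80 kN to N24: 80 each.
    N24: 266+80 = 346 > 140
Round 4 — N24, N28, N3 snap.
  N24 sheds 346 kN: no online neighbours, lost.
  N28 sheds 229 kN: no online neighbours, lost.
  N3 sheds 116 kN: no online neighbours, lost.
No further breaks.

10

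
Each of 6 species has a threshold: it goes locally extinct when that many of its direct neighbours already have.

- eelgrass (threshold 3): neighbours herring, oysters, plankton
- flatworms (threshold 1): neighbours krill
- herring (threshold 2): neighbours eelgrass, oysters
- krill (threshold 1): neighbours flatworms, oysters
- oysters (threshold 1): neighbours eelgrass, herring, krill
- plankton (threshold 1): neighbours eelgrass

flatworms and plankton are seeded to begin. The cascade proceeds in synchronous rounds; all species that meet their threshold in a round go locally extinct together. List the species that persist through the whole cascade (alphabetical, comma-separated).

Round 1 — flatworms, plankton go locally extinct (initial).
Round 2 — checking thresholds:
  eelgrass: 1 of 3 neighbours < 3, holds.
  krill: 1 of 2 neighbours ≥ 1, goes locally extinct.
Round 3 — checking thresholds:
  eelgrass: 1 of 3 neighbours < 3, holds.
  oysters: 1 of 3 neighbours ≥ 1, goes locally extinct.
Round 4 — no new extinctions; cascade stops.

eelgrass, herring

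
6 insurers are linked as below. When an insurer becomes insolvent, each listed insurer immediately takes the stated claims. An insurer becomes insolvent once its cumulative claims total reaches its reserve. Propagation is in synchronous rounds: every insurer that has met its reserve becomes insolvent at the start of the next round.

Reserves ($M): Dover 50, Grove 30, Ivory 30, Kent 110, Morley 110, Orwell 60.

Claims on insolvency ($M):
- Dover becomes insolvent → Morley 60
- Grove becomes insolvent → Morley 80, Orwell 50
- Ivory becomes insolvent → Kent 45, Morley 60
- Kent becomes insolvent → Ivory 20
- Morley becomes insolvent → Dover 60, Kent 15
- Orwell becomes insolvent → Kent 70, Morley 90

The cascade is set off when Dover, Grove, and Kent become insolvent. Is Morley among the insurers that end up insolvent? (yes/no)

Round 1 — Dover, Grove, Kent become insolvent (initial).
  Ivory: +20 → 20 < 30
  Morley: +60+80 → 140 ≥ 110
  Orwell: +50 → 50 < 60
Round 2 — Morley becomes insolvent.
No further insolvencies.

yes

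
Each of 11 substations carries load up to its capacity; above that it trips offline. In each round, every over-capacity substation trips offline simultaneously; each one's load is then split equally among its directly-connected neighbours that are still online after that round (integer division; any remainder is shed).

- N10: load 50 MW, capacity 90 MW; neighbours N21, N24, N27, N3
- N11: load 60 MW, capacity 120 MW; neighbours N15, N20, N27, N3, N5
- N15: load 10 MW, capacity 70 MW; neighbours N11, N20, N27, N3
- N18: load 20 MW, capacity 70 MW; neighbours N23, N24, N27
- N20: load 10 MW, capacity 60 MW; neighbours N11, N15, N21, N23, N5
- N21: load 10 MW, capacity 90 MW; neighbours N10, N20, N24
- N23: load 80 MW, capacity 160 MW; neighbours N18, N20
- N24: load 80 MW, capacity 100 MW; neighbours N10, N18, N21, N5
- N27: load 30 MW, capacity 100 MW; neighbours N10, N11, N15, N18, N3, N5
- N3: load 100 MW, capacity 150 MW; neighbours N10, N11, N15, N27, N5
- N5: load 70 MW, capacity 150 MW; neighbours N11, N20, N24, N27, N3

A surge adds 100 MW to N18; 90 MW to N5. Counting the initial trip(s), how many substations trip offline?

11

Round 1 — N18 at 120 > 70; N5 at 160 > 150. N18, N5 trip offline.
  N18 sheds 120 MW to N23, N24, N27: 40 each.
    N23: 80+40 = 120 ≤ 160
    N24: 80+40 = 120 > 100
    N27: 30+40 = 70 ≤ 100
  N5 sheds 160 MW to N11, N20, N24, N27, N3: 32 each.
    N11: 60+32 = 92 ≤ 120
    N20: 10+32 = 42 ≤ 60
    N24: 120+32 = 152 > 100
    N27: 70+32 = 102 > 100
    N3: 100+32 = 132 ≤ 150
Round 2 — N24, N27 trip offline.
  N24 sheds 152 MW to N10, N21: 76 each.
    N10: 50+76 = 126 > 90
    N21: 10+76 = 86 ≤ 90
  N27 sheds 102 MW to N10, N11, N15, N3: 25 each (2 lost).
    N10: 126+25 = 151 > 90
    N11: 92+25 = 117 ≤ 120
    N15: 10+25 = 35 ≤ 70
    N3: 132+25 = 157 > 150
Round 3 — N10, N3 trip offline.
  N10 sheds 151 MW to N21: 151 each.
    N21: 86+151 = 237 > 90
  N3 sheds 157 MW to N11, N15: 78 each (1 lost).
    N11: 117+78 = 195 > 120
    N15: 35+78 = 113 > 70
Round 4 — N11, N15, N21 trip offline.
  N11 sheds 195 MW to N20: 195 each.
    N20: 42+195 = 237 > 60
  N15 sheds 113 MW to N20: 113 each.
    N20: 237+113 = 350 > 60
  N21 sheds 237 MW to N20: 237 each.
    N20: 350+237 = 587 > 60
Round 5 — N20 trips offline.
  N20 sheds 587 MW to N23: 587 each.
    N23: 120+587 = 707 > 160
Round 6 — N23 trips offline.
  N23 sheds 707 MW: no online neighbours, lost.
No further trips.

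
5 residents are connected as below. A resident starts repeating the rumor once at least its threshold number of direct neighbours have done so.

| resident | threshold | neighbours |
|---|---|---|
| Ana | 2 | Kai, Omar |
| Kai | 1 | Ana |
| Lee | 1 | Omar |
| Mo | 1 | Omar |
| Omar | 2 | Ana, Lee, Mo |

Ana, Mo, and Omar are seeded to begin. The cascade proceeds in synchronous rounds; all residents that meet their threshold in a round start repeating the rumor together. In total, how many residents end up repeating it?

5

Round 1 — Ana, Mo, Omar start repeating the rumor (initial).
Round 2 — checking thresholds:
  Kai: 1 of 1 neighbours ≥ 1, starts repeating the rumor.
  Lee: 1 of 1 neighbours ≥ 1, starts repeating the rumor.
Round 3 — no new spreads; cascade stops.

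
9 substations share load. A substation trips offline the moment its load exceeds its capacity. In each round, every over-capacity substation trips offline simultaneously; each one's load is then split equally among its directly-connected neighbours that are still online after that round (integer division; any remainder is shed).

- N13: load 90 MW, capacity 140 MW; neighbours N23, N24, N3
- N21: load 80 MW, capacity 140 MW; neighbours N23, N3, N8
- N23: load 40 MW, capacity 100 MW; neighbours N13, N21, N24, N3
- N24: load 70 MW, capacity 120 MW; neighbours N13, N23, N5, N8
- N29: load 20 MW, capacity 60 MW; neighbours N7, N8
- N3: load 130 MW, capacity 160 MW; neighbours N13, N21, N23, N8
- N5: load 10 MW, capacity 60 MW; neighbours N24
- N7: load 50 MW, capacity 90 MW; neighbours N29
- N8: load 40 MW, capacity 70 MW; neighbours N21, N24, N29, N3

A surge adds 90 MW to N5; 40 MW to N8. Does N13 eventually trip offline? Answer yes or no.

yes

Round 1 — N5 at 100 > 60; N8 at 80 > 70. N5, N8 trip offline.
  N5 sheds 100 MW to N24: 100 each.
    N24: 70+100 = 170 > 120
  N8 sheds 80 MW to N21, N24, N29, N3: 20 each.
    N21: 80+20 = 100 ≤ 140
    N24: 170+20 = 190 > 120
    N29: 20+20 = 40 ≤ 60
    N3: 130+20 = 150 ≤ 160
Round 2 — N24 trips offline.
  N24 sheds 190 MW to N13, N23: 95 each.
    N13: 90+95 = 185 > 140
    N23: 40+95 = 135 > 100
Round 3 — N13, N23 trip offline.
  N13 sheds 185 MW to N3: 185 each.
    N3: 150+185 = 335 > 160
  N23 sheds 135 MW to N21, N3: 67 each (1 lost).
    N21: 100+67 = 167 > 140
    N3: 335+67 = 402 > 160
Round 4 — N21, N3 trip offline.
  N21 sheds 167 MW: no online neighbours, lost.
  N3 sheds 402 MW: no online neighbours, lost.
No further trips.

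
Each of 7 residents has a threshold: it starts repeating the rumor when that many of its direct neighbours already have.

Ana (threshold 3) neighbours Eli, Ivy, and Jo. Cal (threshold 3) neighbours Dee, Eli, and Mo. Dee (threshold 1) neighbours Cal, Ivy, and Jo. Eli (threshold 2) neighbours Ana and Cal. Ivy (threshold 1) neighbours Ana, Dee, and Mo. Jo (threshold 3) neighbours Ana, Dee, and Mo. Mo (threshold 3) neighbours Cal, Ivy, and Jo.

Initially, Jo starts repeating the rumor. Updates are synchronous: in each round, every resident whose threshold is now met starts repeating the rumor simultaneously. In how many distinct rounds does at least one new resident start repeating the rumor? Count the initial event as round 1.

Round 1 — Jo starts repeating the rumor (initial).
Round 2 — checking thresholds:
  Ana: 1 of 3 neighbours < 3, holds.
  Dee: 1 of 3 neighbours ≥ 1, starts repeating the rumor.
  Mo: 1 of 3 neighbours < 3, holds.
Round 3 — checking thresholds:
  Ana: 1 of 3 neighbours < 3, holds.
  Cal: 1 of 3 neighbours < 3, holds.
  Ivy: 1 of 3 neighbours ≥ 1, starts repeating the rumor.
  Mo: 1 of 3 neighbours < 3, holds.
Round 4 — no new spreads; cascade stops.

3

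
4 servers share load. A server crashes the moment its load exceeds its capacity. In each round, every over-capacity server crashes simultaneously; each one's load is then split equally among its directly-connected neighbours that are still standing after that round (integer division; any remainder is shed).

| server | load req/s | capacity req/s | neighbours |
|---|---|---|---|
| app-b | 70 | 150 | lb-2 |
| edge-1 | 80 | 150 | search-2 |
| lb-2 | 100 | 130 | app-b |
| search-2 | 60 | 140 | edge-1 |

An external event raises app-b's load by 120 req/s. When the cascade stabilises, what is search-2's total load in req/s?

Round 1 — app-b at 190 > 150. app-b crashes.
  app-b sheds 190 req/s to lb-2: 190 each.
    lb-2: 100+190 = 290 > 130
Round 2 — lb-2 crashes.
  lb-2 sheds 290 req/s: no online neighbours, lost.
No further crashes.

60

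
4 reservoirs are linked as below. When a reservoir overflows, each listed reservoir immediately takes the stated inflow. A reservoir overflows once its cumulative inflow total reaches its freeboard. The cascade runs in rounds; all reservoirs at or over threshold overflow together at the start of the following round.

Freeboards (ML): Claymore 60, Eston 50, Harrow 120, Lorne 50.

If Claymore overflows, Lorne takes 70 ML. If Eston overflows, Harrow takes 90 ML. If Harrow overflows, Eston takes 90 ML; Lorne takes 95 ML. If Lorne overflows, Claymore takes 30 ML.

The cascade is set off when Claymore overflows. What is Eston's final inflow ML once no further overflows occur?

Round 1 — Claymore overflows (initial).
  Lorne: +70 → 70 ≥ 50
Round 2 — Lorne overflows.
No further overflows.

0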